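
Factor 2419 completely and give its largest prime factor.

59

2419 = 41 · 59
59 is prime.
So 2419 = 41 · 59; the largest prime factor is 59.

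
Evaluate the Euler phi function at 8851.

8632

Factor: 8851 = 53 · 167.
φ(8851) = (53−1) · (167−1) = 52 · 166 = 8632.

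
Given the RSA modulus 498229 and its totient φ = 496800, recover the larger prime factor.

φ(n) = (p−1)(q−1) = n − (p+q) + 1, so p + q = 498229 − 496800 + 1 = 1430.
p and q are the roots of t² − 1430t + 498229 = 0.
Discriminant: 1430² − 4·498229 = 2044900 − 1992916 = 51984; √51984 = 228.
q = (1430 − 228)/2 = 601, p = (1430 + 228)/2 = 829.
Check: 601 · 829 = 498229.

829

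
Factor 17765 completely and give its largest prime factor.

17765 = 5 · 3553
3553 = 11 · 323
323 = 17 · 19
19 is prime.
So 17765 = 5 · 11 · 17 · 19; the largest prime factor is 19.

19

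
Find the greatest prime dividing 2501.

61

2501 = 41 · 61
61 is prime.
So 2501 = 41 · 61; the largest prime factor is 61.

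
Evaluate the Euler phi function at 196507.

Factor: 196507 = 37 · 47 · 113.
φ(196507) = (37−1) · (47−1) · (113−1) = 36 · 46 · 112 = 185472.

185472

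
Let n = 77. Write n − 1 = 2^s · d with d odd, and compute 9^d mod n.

77 − 1 = 76 = 2^2 · 19, so d = 19.
9^1 ≡ 9 (mod 77)
9^2 ≡ 9^2 = 81 ≡ 4 (mod 77)
9^4 ≡ 4^2 = 16 ≡ 16 (mod 77)
9^8 ≡ 16^2 = 256 ≡ 25 (mod 77)
9^16 ≡ 25^2 = 625 ≡ 9 (mod 77)
19 = 16 + 2 + 1 in binary powers of 2.
So 9^19 ≡ 9 · 4 · 9 ≡ 16 (mod 77).
Squaring chain: 16 → 25; never reaches −1, so base 9 is a Miller–Rabin witness that 77 is composite.

16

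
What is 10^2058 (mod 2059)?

10^1 ≡ 10 (mod 2059)
10^2 ≡ 10^2 = 100 ≡ 100 (mod 2059)
10^4 ≡ 100^2 = 10000 ≡ 1764 (mod 2059)
10^8 ≡ 1764^2 = 3111696 ≡ 547 (mod 2059)
10^16 ≡ 547^2 = 299209 ≡ 654 (mod 2059)
10^32 ≡ 654^2 = 427716 ≡ 1503 (mod 2059)
10^64 ≡ 1503^2 = 2259009 ≡ 286 (mod 2059)
10^128 ≡ 286^2 = 81796 ≡ 1495 (mod 2059)
10^256 ≡ 1495^2 = 2235025 ≡ 1010 (mod 2059)
10^512 ≡ 1010^2 = 1020100 ≡ 895 (mod 2059)
10^1024 ≡ 895^2 = 801025 ≡ 74 (mod 2059)
10^2048 ≡ 74^2 = 5476 ≡ 1358 (mod 2059)
2058 = 2048 + 8 + 2 in binary powers of 2.
So 10^2058 ≡ 1358 · 547 · 100 ≡ 57 (mod 2059).
Since 57 ≠ 1, base 10 is a Fermat witness: 2059 is composite.

57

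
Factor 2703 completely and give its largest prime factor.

2703 = 3 · 901
901 = 17 · 53
53 is prime.
So 2703 = 3 · 17 · 53; the largest prime factor is 53.

53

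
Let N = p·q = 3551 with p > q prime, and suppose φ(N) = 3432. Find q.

53

φ(n) = (p−1)(q−1) = n − (p+q) + 1, so p + q = 3551 − 3432 + 1 = 120.
p and q are the roots of t² − 120t + 3551 = 0.
Discriminant: 120² − 4·3551 = 14400 − 14204 = 196; √196 = 14.
q = (120 − 14)/2 = 53, p = (120 + 14)/2 = 67.
Check: 53 · 67 = 3551.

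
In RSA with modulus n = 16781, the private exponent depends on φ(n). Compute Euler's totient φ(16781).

Factor: 16781 = 97 · 173.
φ(16781) = (97−1) · (173−1) = 96 · 172 = 16512.

16512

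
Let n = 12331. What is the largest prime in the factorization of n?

59

12331 = 11 · 1121
1121 = 19 · 59
59 is prime.
So 12331 = 11 · 19 · 59; the largest prime factor is 59.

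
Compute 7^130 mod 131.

7^1 ≡ 7 (mod 131)
7^2 ≡ 7^2 = 49 ≡ 49 (mod 131)
7^4 ≡ 49^2 = 2401 ≡ 43 (mod 131)
7^8 ≡ 43^2 = 1849 ≡ 15 (mod 131)
7^16 ≡ 15^2 = 225 ≡ 94 (mod 131)
7^32 ≡ 94^2 = 8836 ≡ 59 (mod 131)
7^64 ≡ 59^2 = 3481 ≡ 75 (mod 131)
7^128 ≡ 75^2 = 5625 ≡ 123 (mod 131)
130 = 128 + 2 in binary powers of 2.
So 7^130 ≡ 123 · 49 ≡ 1 (mod 131).
Since the result is 1, base 7 gives no evidence that 131 is composite.

1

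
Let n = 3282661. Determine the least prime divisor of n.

53

3282661 is odd.
Digit sum 28, not divisible by 3.
Ends in 1: not divisible by 5.
7: 3282661 = 7·468951 + 4
11: 3282661 = 11·298423 + 8
13: 3282661 = 13·252512 + 5
17: 3282661 = 17·193097 + 12
19: 3282661 = 19·172771 + 12
23: 3282661 = 23·142724 + 9
29: 3282661 = 29·113195 + 6
31: 3282661 = 31·105892 + 9
37: 3282661 = 37·88720 + 21
41: 3282661 = 41·80064 + 37
43: 3282661 = 43·76340 + 41
47: 3282661 = 47·69843 + 40
53: 3282661 = 53·61937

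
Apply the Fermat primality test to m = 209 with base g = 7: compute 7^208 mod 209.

7^1 ≡ 7 (mod 209)
7^2 ≡ 7^2 = 49 ≡ 49 (mod 209)
7^4 ≡ 49^2 = 2401 ≡ 102 (mod 209)
7^8 ≡ 102^2 = 10404 ≡ 163 (mod 209)
7^16 ≡ 163^2 = 26569 ≡ 26 (mod 209)
7^32 ≡ 26^2 = 676 ≡ 49 (mod 209)
7^64 ≡ 49^2 = 2401 ≡ 102 (mod 209)
7^128 ≡ 102^2 = 10404 ≡ 163 (mod 209)
208 = 128 + 64 + 16 in binary powers of 2.
So 7^208 ≡ 163 · 102 · 26 ≡ 64 (mod 209).
Since 64 ≠ 1, base 7 is a Fermat witness: 209 is composite.

64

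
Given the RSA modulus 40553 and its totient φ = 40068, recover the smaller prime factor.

107

φ(n) = (p−1)(q−1) = n − (p+q) + 1, so p + q = 40553 − 40068 + 1 = 486.
p and q are the roots of t² − 486t + 40553 = 0.
Discriminant: 486² − 4·40553 = 236196 − 162212 = 73984; √73984 = 272.
q = (486 − 272)/2 = 107, p = (486 + 272)/2 = 379.
Check: 107 · 379 = 40553.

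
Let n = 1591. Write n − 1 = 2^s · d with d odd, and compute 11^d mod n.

1591 − 1 = 1590 = 2^1 · 795, so d = 795.
11^1 ≡ 11 (mod 1591)
11^2 ≡ 11^2 = 121 ≡ 121 (mod 1591)
11^4 ≡ 121^2 = 14641 ≡ 322 (mod 1591)
11^8 ≡ 322^2 = 103684 ≡ 269 (mod 1591)
11^16 ≡ 269^2 = 72361 ≡ 766 (mod 1591)
11^32 ≡ 766^2 = 586756 ≡ 1268 (mod 1591)
11^64 ≡ 1268^2 = 1607824 ≡ 914 (mod 1591)
11^128 ≡ 914^2 = 835396 ≡ 121 (mod 1591)
11^256 ≡ 121^2 = 14641 ≡ 322 (mod 1591)
11^512 ≡ 322^2 = 103684 ≡ 269 (mod 1591)
795 = 512 + 256 + 16 + 8 + 2 + 1 in binary powers of 2.
So 11^795 ≡ 269 · 322 · 766 · 269 · 121 · 11 ≡ 924 (mod 1591).
Squaring chain: 924; never reaches −1, so base 11 is a Miller–Rabin witness that 1591 is composite.

924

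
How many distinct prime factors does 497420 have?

6

497420 = 2^2 · 124355
124355 = 5 · 24871
24871 = 7 · 3553
3553 = 11 · 323
323 = 17 · 19
497420 = 2^2 · 5 · 7 · 11 · 17 · 19, which has 6 distinct prime factors.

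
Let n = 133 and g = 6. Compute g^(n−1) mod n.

6^1 ≡ 6 (mod 133)
6^2 ≡ 6^2 = 36 ≡ 36 (mod 133)
6^4 ≡ 36^2 = 1296 ≡ 99 (mod 133)
6^8 ≡ 99^2 = 9801 ≡ 92 (mod 133)
6^16 ≡ 92^2 = 8464 ≡ 85 (mod 133)
6^32 ≡ 85^2 = 7225 ≡ 43 (mod 133)
6^64 ≡ 43^2 = 1849 ≡ 120 (mod 133)
6^128 ≡ 120^2 = 14400 ≡ 36 (mod 133)
132 = 128 + 4 in binary powers of 2.
So 6^132 ≡ 36 · 99 ≡ 106 (mod 133).
Since 106 ≠ 1, base 6 is a Fermat witness: 133 is composite.

106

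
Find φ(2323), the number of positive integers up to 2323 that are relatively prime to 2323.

Factor: 2323 = 23 · 101.
φ(2323) = (23−1) · (101−1) = 22 · 100 = 2200.

2200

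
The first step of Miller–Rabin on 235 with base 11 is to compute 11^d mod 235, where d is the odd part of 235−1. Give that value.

161

235 − 1 = 234 = 2^1 · 117, so d = 117.
11^1 ≡ 11 (mod 235)
11^2 ≡ 11^2 = 121 ≡ 121 (mod 235)
11^4 ≡ 121^2 = 14641 ≡ 71 (mod 235)
11^8 ≡ 71^2 = 5041 ≡ 106 (mod 235)
11^16 ≡ 106^2 = 11236 ≡ 191 (mod 235)
11^32 ≡ 191^2 = 36481 ≡ 56 (mod 235)
11^64 ≡ 56^2 = 3136 ≡ 81 (mod 235)
117 = 64 + 32 + 16 + 4 + 1 in binary powers of 2.
So 11^117 ≡ 81 · 56 · 191 · 71 · 11 ≡ 161 (mod 235).
Squaring chain: 161; never reaches −1, so base 11 is a Miller–Rabin witness that 235 is composite.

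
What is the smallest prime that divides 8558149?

79

8558149 is odd.
Digit sum 40, not divisible by 3.
Ends in 9: not divisible by 5.
7: 8558149 = 7·1222592 + 5
11: 8558149 = 11·778013 + 6
13: 8558149 = 13·658319 + 2
17: 8558149 = 17·503420 + 9
19: 8558149 = 19·450428 + 17
23: 8558149 = 23·372093 + 10
29: 8558149 = 29·295108 + 17
31: 8558149 = 31·276069 + 10
37: 8558149 = 37·231301 + 12
41: 8558149 = 41·208735 + 14
43: 8558149 = 43·199026 + 31
47: 8558149 = 47·182088 + 13
53: 8558149 = 53·161474 + 27
59: 8558149 = 59·145053 + 22
61: 8558149 = 61·140297 + 32
67: 8558149 = 67·127733 + 38
71: 8558149 = 71·120537 + 22
73: 8558149 = 73·117234 + 67
79: 8558149 = 79·108331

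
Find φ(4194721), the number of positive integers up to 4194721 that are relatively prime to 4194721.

4113648

Factor: 4194721 = 107 · 197 · 199.
φ(4194721) = (107−1) · (197−1) · (199−1) = 106 · 196 · 198 = 4113648.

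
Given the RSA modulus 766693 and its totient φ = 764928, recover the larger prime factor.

φ(n) = (p−1)(q−1) = n − (p+q) + 1, so p + q = 766693 − 764928 + 1 = 1766.
p and q are the roots of t² − 1766t + 766693 = 0.
Discriminant: 1766² − 4·766693 = 3118756 − 3066772 = 51984; √51984 = 228.
q = (1766 − 228)/2 = 769, p = (1766 + 228)/2 = 997.
Check: 769 · 997 = 766693.

997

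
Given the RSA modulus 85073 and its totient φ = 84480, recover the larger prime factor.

353

φ(n) = (p−1)(q−1) = n − (p+q) + 1, so p + q = 85073 − 84480 + 1 = 594.
p and q are the roots of t² − 594t + 85073 = 0.
Discriminant: 594² − 4·85073 = 352836 − 340292 = 12544; √12544 = 112.
q = (594 − 112)/2 = 241, p = (594 + 112)/2 = 353.
Check: 241 · 353 = 85073.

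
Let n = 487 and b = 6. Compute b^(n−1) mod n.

6^1 ≡ 6 (mod 487)
6^2 ≡ 6^2 = 36 ≡ 36 (mod 487)
6^4 ≡ 36^2 = 1296 ≡ 322 (mod 487)
6^8 ≡ 322^2 = 103684 ≡ 440 (mod 487)
6^16 ≡ 440^2 = 193600 ≡ 261 (mod 487)
6^32 ≡ 261^2 = 68121 ≡ 428 (mod 487)
6^64 ≡ 428^2 = 183184 ≡ 72 (mod 487)
6^128 ≡ 72^2 = 5184 ≡ 314 (mod 487)
6^256 ≡ 314^2 = 98596 ≡ 222 (mod 487)
486 = 256 + 128 + 64 + 32 + 4 + 2 in binary powers of 2.
So 6^486 ≡ 222 · 314 · 72 · 428 · 322 · 36 ≡ 1 (mod 487).
Since the result is 1, base 6 gives no evidence that 487 is composite.

1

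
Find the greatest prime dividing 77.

77 = 7 · 11
11 is prime.
So 77 = 7 · 11; the largest prime factor is 11.

11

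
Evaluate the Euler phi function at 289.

272

Factor: 289 = 17^2.
φ(289) = 17^1·(17−1) = 272.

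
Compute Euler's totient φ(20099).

Factor: 20099 = 101 · 199.
φ(20099) = (101−1) · (199−1) = 100 · 198 = 19800.

19800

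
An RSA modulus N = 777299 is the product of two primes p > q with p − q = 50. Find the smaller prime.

Since p = q + 50, we have 777299 = q(q + 50), so q² + 50q − 777299 = 0.
Discriminant: 50² + 4·777299 = 2500 + 3109196 = 3111696; √3111696 = 1764.
q = (−50 + 1764)/2 = 857, and p = q + 50 = 907.
Check: 857 · 907 = 777299.

857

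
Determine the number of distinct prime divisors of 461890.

6

461890 = 2 · 230945
230945 = 5 · 46189
46189 = 11 · 4199
4199 = 13 · 323
323 = 17 · 19
461890 = 2 · 5 · 11 · 13 · 17 · 19, which has 6 distinct prime factors.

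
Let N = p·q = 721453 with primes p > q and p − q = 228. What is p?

Since p = q + 228, we have 721453 = q(q + 228), so q² + 228q − 721453 = 0.
Discriminant: 228² + 4·721453 = 51984 + 2885812 = 2937796; √2937796 = 1714.
q = (−228 + 1714)/2 = 743, and p = q + 228 = 971.
Check: 743 · 971 = 721453.

971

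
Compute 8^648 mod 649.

8^1 ≡ 8 (mod 649)
8^2 ≡ 8^2 = 64 ≡ 64 (mod 649)
8^4 ≡ 64^2 = 4096 ≡ 202 (mod 649)
8^8 ≡ 202^2 = 40804 ≡ 566 (mod 649)
8^16 ≡ 566^2 = 320356 ≡ 399 (mod 649)
8^32 ≡ 399^2 = 159201 ≡ 196 (mod 649)
8^64 ≡ 196^2 = 38416 ≡ 125 (mod 649)
8^128 ≡ 125^2 = 15625 ≡ 49 (mod 649)
8^256 ≡ 49^2 = 2401 ≡ 454 (mod 649)
8^512 ≡ 454^2 = 206116 ≡ 383 (mod 649)
648 = 512 + 128 + 8 in binary powers of 2.
So 8^648 ≡ 383 · 49 · 566 ≡ 588 (mod 649).
Since 588 ≠ 1, base 8 is a Fermat witness: 649 is composite.

588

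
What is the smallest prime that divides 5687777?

5687777 is odd.
Digit sum 47, not divisible by 3.
Ends in 7: not divisible by 5.
7: 5687777 = 7·812539 + 4
11: 5687777 = 11·517070 + 7
13: 5687777 = 13·437521 + 4
17: 5687777 = 17·334575 + 2
19: 5687777 = 19·299356 + 13
23: 5687777 = 23·247294 + 15
29: 5687777 = 29·196130 + 7
31: 5687777 = 31·183476 + 21
37: 5687777 = 37·153723 + 26
41: 5687777 = 41·138726 + 11
43: 5687777 = 43·132273 + 38
47: 5687777 = 47·121016 + 25
53: 5687777 = 53·107316 + 29
59: 5687777 = 59·96403

59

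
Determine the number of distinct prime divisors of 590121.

5

590121 = 3^2 · 65569
65569 = 7 · 9367
9367 = 17 · 551
551 = 19 · 29
590121 = 3^2 · 7 · 17 · 19 · 29, which has 5 distinct prime factors.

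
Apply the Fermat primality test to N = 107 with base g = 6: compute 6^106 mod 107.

6^1 ≡ 6 (mod 107)
6^2 ≡ 6^2 = 36 ≡ 36 (mod 107)
6^4 ≡ 36^2 = 1296 ≡ 12 (mod 107)
6^8 ≡ 12^2 = 144 ≡ 37 (mod 107)
6^16 ≡ 37^2 = 1369 ≡ 85 (mod 107)
6^32 ≡ 85^2 = 7225 ≡ 56 (mod 107)
6^64 ≡ 56^2 = 3136 ≡ 33 (mod 107)
106 = 64 + 32 + 8 + 2 in binary powers of 2.
So 6^106 ≡ 33 · 56 · 37 · 36 ≡ 1 (mod 107).
Since the result is 1, base 6 gives no evidence that 107 is composite.

1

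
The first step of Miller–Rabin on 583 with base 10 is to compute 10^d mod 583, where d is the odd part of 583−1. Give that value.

583 − 1 = 582 = 2^1 · 291, so d = 291.
10^1 ≡ 10 (mod 583)
10^2 ≡ 10^2 = 100 ≡ 100 (mod 583)
10^4 ≡ 100^2 = 10000 ≡ 89 (mod 583)
10^8 ≡ 89^2 = 7921 ≡ 342 (mod 583)
10^16 ≡ 342^2 = 116964 ≡ 364 (mod 583)
10^32 ≡ 364^2 = 132496 ≡ 155 (mod 583)
10^64 ≡ 155^2 = 24025 ≡ 122 (mod 583)
10^128 ≡ 122^2 = 14884 ≡ 309 (mod 583)
10^256 ≡ 309^2 = 95481 ≡ 452 (mod 583)
291 = 256 + 32 + 2 + 1 in binary powers of 2.
So 10^291 ≡ 452 · 155 · 100 · 10 ≡ 307 (mod 583).
Squaring chain: 307; never reaches −1, so base 10 is a Miller–Rabin witness that 583 is composite.

307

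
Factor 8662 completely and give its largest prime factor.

8662 = 2 · 4331
4331 = 61 · 71
71 is prime.
So 8662 = 2 · 61 · 71; the largest prime factor is 71.

71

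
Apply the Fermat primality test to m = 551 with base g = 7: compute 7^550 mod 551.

7^1 ≡ 7 (mod 551)
7^2 ≡ 7^2 = 49 ≡ 49 (mod 551)
7^4 ≡ 49^2 = 2401 ≡ 197 (mod 551)
7^8 ≡ 197^2 = 38809 ≡ 239 (mod 551)
7^16 ≡ 239^2 = 57121 ≡ 368 (mod 551)
7^32 ≡ 368^2 = 135424 ≡ 429 (mod 551)
7^64 ≡ 429^2 = 184041 ≡ 7 (mod 551)
7^128 ≡ 7^2 = 49 ≡ 49 (mod 551)
7^256 ≡ 49^2 = 2401 ≡ 197 (mod 551)
7^512 ≡ 197^2 = 38809 ≡ 239 (mod 551)
550 = 512 + 32 + 4 + 2 in binary powers of 2.
So 7^550 ≡ 239 · 429 · 197 · 49 ≡ 197 (mod 551).
Since 197 ≠ 1, base 7 is a Fermat witness: 551 is composite.

197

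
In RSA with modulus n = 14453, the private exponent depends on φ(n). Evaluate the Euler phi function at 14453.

14208

Factor: 14453 = 97 · 149.
φ(14453) = (97−1) · (149−1) = 96 · 148 = 14208.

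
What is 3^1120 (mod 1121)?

3^1 ≡ 3 (mod 1121)
3^2 ≡ 3^2 = 9 ≡ 9 (mod 1121)
3^4 ≡ 9^2 = 81 ≡ 81 (mod 1121)
3^8 ≡ 81^2 = 6561 ≡ 956 (mod 1121)
3^16 ≡ 956^2 = 913936 ≡ 321 (mod 1121)
3^32 ≡ 321^2 = 103041 ≡ 1030 (mod 1121)
3^64 ≡ 1030^2 = 1060900 ≡ 434 (mod 1121)
3^128 ≡ 434^2 = 188356 ≡ 28 (mod 1121)
3^256 ≡ 28^2 = 784 ≡ 784 (mod 1121)
3^512 ≡ 784^2 = 614656 ≡ 348 (mod 1121)
3^1024 ≡ 348^2 = 121104 ≡ 36 (mod 1121)
1120 = 1024 + 64 + 32 in binary powers of 2.
So 3^1120 ≡ 36 · 434 · 1030 ≡ 765 (mod 1121).
Since 765 ≠ 1, base 3 is a Fermat witness: 1121 is composite.

765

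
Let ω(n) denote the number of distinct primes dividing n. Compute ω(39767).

4

39767 = 7 · 5681
5681 = 13 · 437
437 = 19 · 23
39767 = 7 · 13 · 19 · 23, which has 4 distinct prime factors.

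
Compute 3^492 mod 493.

310

3^1 ≡ 3 (mod 493)
3^2 ≡ 3^2 = 9 ≡ 9 (mod 493)
3^4 ≡ 9^2 = 81 ≡ 81 (mod 493)
3^8 ≡ 81^2 = 6561 ≡ 152 (mod 493)
3^16 ≡ 152^2 = 23104 ≡ 426 (mod 493)
3^32 ≡ 426^2 = 181476 ≡ 52 (mod 493)
3^64 ≡ 52^2 = 2704 ≡ 239 (mod 493)
3^128 ≡ 239^2 = 57121 ≡ 426 (mod 493)
3^256 ≡ 426^2 = 181476 ≡ 52 (mod 493)
492 = 256 + 128 + 64 + 32 + 8 + 4 in binary powers of 2.
So 3^492 ≡ 52 · 426 · 239 · 52 · 152 · 81 ≡ 310 (mod 493).
Since 310 ≠ 1, base 3 is a Fermat witness: 493 is composite.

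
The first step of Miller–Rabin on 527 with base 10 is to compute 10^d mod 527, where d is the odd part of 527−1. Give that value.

107

527 − 1 = 526 = 2^1 · 263, so d = 263.
10^1 ≡ 10 (mod 527)
10^2 ≡ 10^2 = 100 ≡ 100 (mod 527)
10^4 ≡ 100^2 = 10000 ≡ 514 (mod 527)
10^8 ≡ 514^2 = 264196 ≡ 169 (mod 527)
10^16 ≡ 169^2 = 28561 ≡ 103 (mod 527)
10^32 ≡ 103^2 = 10609 ≡ 69 (mod 527)
10^64 ≡ 69^2 = 4761 ≡ 18 (mod 527)
10^128 ≡ 18^2 = 324 ≡ 324 (mod 527)
10^256 ≡ 324^2 = 104976 ≡ 103 (mod 527)
263 = 256 + 4 + 2 + 1 in binary powers of 2.
So 10^263 ≡ 103 · 514 · 100 · 10 ≡ 107 (mod 527).
Squaring chain: 107; never reaches −1, so base 10 is a Miller–Rabin witness that 527 is composite.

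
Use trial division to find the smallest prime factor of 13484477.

13484477 is odd.
Digit sum 38, not divisible by 3.
Ends in 7: not divisible by 5.
7: 13484477 = 7·1926353 + 6
11: 13484477 = 11·1225861 + 6
13: 13484477 = 13·1037267 + 6
17: 13484477 = 17·793204 + 9
19: 13484477 = 19·709709 + 6
23: 13484477 = 23·586281 + 14
29: 13484477 = 29·464981 + 28
31: 13484477 = 31·434983 + 4
37: 13484477 = 37·364445 + 12
41: 13484477 = 41·328889 + 28
43: 13484477 = 43·313592 + 21
47: 13484477 = 47·286903 + 36
53: 13484477 = 53·254424 + 5
59: 13484477 = 59·228550 + 27
61: 13484477 = 61·221057

61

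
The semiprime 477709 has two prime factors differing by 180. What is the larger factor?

787

Since p = q + 180, we have 477709 = q(q + 180), so q² + 180q − 477709 = 0.
Discriminant: 180² + 4·477709 = 32400 + 1910836 = 1943236; √1943236 = 1394.
q = (−180 + 1394)/2 = 607, and p = q + 180 = 787.
Check: 607 · 787 = 477709.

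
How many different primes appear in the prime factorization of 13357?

2

13357 = 19^2 · 37
13357 = 19^2 · 37, which has 2 distinct prime factors.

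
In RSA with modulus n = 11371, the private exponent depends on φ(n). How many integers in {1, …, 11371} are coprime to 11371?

11152

Factor: 11371 = 83 · 137.
φ(11371) = (83−1) · (137−1) = 82 · 136 = 11152.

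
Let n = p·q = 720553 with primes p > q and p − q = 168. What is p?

Since p = q + 168, we have 720553 = q(q + 168), so q² + 168q − 720553 = 0.
Discriminant: 168² + 4·720553 = 28224 + 2882212 = 2910436; √2910436 = 1706.
q = (−168 + 1706)/2 = 769, and p = q + 168 = 937.
Check: 769 · 937 = 720553.

937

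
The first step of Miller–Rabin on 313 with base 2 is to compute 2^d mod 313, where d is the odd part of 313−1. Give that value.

313 − 1 = 312 = 2^3 · 39, so d = 39.
2^1 ≡ 2 (mod 313)
2^2 ≡ 2^2 = 4 ≡ 4 (mod 313)
2^4 ≡ 4^2 = 16 ≡ 16 (mod 313)
2^8 ≡ 16^2 = 256 ≡ 256 (mod 313)
2^16 ≡ 256^2 = 65536 ≡ 119 (mod 313)
2^32 ≡ 119^2 = 14161 ≡ 76 (mod 313)
39 = 32 + 4 + 2 + 1 in binary powers of 2.
So 2^39 ≡ 76 · 16 · 4 · 2 ≡ 25 (mod 313).
Squaring chain: 25 → 312 → 1; reaches −1, so base 2 does not prove 313 composite.

25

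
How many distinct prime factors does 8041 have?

3

8041 = 11 · 731
731 = 17 · 43
8041 = 11 · 17 · 43, which has 3 distinct prime factors.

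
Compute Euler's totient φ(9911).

Factor: 9911 = 11 · 17 · 53.
φ(9911) = (11−1) · (17−1) · (53−1) = 10 · 16 · 52 = 8320.

8320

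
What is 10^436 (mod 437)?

101

10^1 ≡ 10 (mod 437)
10^2 ≡ 10^2 = 100 ≡ 100 (mod 437)
10^4 ≡ 100^2 = 10000 ≡ 386 (mod 437)
10^8 ≡ 386^2 = 148996 ≡ 416 (mod 437)
10^16 ≡ 416^2 = 173056 ≡ 4 (mod 437)
10^32 ≡ 4^2 = 16 ≡ 16 (mod 437)
10^64 ≡ 16^2 = 256 ≡ 256 (mod 437)
10^128 ≡ 256^2 = 65536 ≡ 423 (mod 437)
10^256 ≡ 423^2 = 178929 ≡ 196 (mod 437)
436 = 256 + 128 + 32 + 16 + 4 in binary powers of 2.
So 10^436 ≡ 196 · 423 · 16 · 4 · 386 ≡ 101 (mod 437).
Since 101 ≠ 1, base 10 is a Fermat witness: 437 is composite.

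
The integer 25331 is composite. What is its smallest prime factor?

73

25331 is odd.
Digit sum 14, not divisible by 3.
Ends in 1: not divisible by 5.
7: 25331 = 7·3618 + 5
11: 25331 = 11·2302 + 9
13: 25331 = 13·1948 + 7
17: 25331 = 17·1490 + 1
19: 25331 = 19·1333 + 4
23: 25331 = 23·1101 + 8
29: 25331 = 29·873 + 14
31: 25331 = 31·817 + 4
37: 25331 = 37·684 + 23
41: 25331 = 41·617 + 34
43: 25331 = 43·589 + 4
47: 25331 = 47·538 + 45
53: 25331 = 53·477 + 50
59: 25331 = 59·429 + 20
61: 25331 = 61·415 + 16
67: 25331 = 67·378 + 5
71: 25331 = 71·356 + 55
73: 25331 = 73·347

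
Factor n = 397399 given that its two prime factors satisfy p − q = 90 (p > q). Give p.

Since p = q + 90, we have 397399 = q(q + 90), so q² + 90q − 397399 = 0.
Discriminant: 90² + 4·397399 = 8100 + 1589596 = 1597696; √1597696 = 1264.
q = (−90 + 1264)/2 = 587, and p = q + 90 = 677.
Check: 587 · 677 = 397399.

677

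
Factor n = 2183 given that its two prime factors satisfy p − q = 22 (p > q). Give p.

Since p = q + 22, we have 2183 = q(q + 22), so q² + 22q − 2183 = 0.
Discriminant: 22² + 4·2183 = 484 + 8732 = 9216; √9216 = 96.
q = (−22 + 96)/2 = 37, and p = q + 22 = 59.
Check: 37 · 59 = 2183.

59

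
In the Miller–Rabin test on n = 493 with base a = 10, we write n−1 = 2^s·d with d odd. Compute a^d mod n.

292

493 − 1 = 492 = 2^2 · 123, so d = 123.
10^1 ≡ 10 (mod 493)
10^2 ≡ 10^2 = 100 ≡ 100 (mod 493)
10^4 ≡ 100^2 = 10000 ≡ 140 (mod 493)
10^8 ≡ 140^2 = 19600 ≡ 373 (mod 493)
10^16 ≡ 373^2 = 139129 ≡ 103 (mod 493)
10^32 ≡ 103^2 = 10609 ≡ 256 (mod 493)
10^64 ≡ 256^2 = 65536 ≡ 460 (mod 493)
123 = 64 + 32 + 16 + 8 + 2 + 1 in binary powers of 2.
So 10^123 ≡ 460 · 256 · 103 · 373 · 100 · 10 ≡ 292 (mod 493).
Squaring chain: 292 → 468; never reaches −1, so base 10 is a Miller–Rabin witness that 493 is composite.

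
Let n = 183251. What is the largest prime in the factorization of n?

89

183251 = 29 · 6319
6319 = 71 · 89
89 is prime.
So 183251 = 29 · 71 · 89; the largest prime factor is 89.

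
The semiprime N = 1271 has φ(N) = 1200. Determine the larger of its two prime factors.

φ(n) = (p−1)(q−1) = n − (p+q) + 1, so p + q = 1271 − 1200 + 1 = 72.
p and q are the roots of t² − 72t + 1271 = 0.
Discriminant: 72² − 4·1271 = 5184 − 5084 = 100; √100 = 10.
q = (72 − 10)/2 = 31, p = (72 + 10)/2 = 41.
Check: 31 · 41 = 1271.

41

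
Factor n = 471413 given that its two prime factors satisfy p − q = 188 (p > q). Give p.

787

Since p = q + 188, we have 471413 = q(q + 188), so q² + 188q − 471413 = 0.
Discriminant: 188² + 4·471413 = 35344 + 1885652 = 1920996; √1920996 = 1386.
q = (−188 + 1386)/2 = 599, and p = q + 188 = 787.
Check: 599 · 787 = 471413.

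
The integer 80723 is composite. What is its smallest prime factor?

80723 is odd.
Digit sum 20, not divisible by 3.
Ends in 3: not divisible by 5.
7: 80723 = 7·11531 + 6
11: 80723 = 11·7338 + 5
13: 80723 = 13·6209 + 6
17: 80723 = 17·4748 + 7
19: 80723 = 19·4248 + 11
23: 80723 = 23·3509 + 16
29: 80723 = 29·2783 + 16
31: 80723 = 31·2603 + 30
37: 80723 = 37·2181 + 26
41: 80723 = 41·1968 + 35
43: 80723 = 43·1877 + 12
47: 80723 = 47·1717 + 24
53: 80723 = 53·1523 + 4
59: 80723 = 59·1368 + 11
61: 80723 = 61·1323 + 20
67: 80723 = 67·1204 + 55
71: 80723 = 71·1136 + 67
73: 80723 = 73·1105 + 58
79: 80723 = 79·1021 + 64
83: 80723 = 83·972 + 47
89: 80723 = 89·907

89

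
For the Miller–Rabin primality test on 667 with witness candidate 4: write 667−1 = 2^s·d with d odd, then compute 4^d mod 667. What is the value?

667 − 1 = 666 = 2^1 · 333, so d = 333.
4^1 ≡ 4 (mod 667)
4^2 ≡ 4^2 = 16 ≡ 16 (mod 667)
4^4 ≡ 16^2 = 256 ≡ 256 (mod 667)
4^8 ≡ 256^2 = 65536 ≡ 170 (mod 667)
4^16 ≡ 170^2 = 28900 ≡ 219 (mod 667)
4^32 ≡ 219^2 = 47961 ≡ 604 (mod 667)
4^64 ≡ 604^2 = 364816 ≡ 634 (mod 667)
4^128 ≡ 634^2 = 401956 ≡ 422 (mod 667)
4^256 ≡ 422^2 = 178084 ≡ 662 (mod 667)
333 = 256 + 64 + 8 + 4 + 1 in binary powers of 2.
So 4^333 ≡ 662 · 634 · 170 · 256 · 4 ≡ 179 (mod 667).
Squaring chain: 179; never reaches −1, so base 4 is a Miller–Rabin witness that 667 is composite.

179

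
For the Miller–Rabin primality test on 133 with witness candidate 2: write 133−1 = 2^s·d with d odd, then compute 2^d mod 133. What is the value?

50

133 − 1 = 132 = 2^2 · 33, so d = 33.
2^1 ≡ 2 (mod 133)
2^2 ≡ 2^2 = 4 ≡ 4 (mod 133)
2^4 ≡ 4^2 = 16 ≡ 16 (mod 133)
2^8 ≡ 16^2 = 256 ≡ 123 (mod 133)
2^16 ≡ 123^2 = 15129 ≡ 100 (mod 133)
2^32 ≡ 100^2 = 10000 ≡ 25 (mod 133)
33 = 32 + 1 in binary powers of 2.
So 2^33 ≡ 25 · 2 ≡ 50 (mod 133).
Squaring chain: 50 → 106; never reaches −1, so base 2 is a Miller–Rabin witness that 133 is composite.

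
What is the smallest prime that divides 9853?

59

9853 is odd.
Digit sum 25, not divisible by 3.
Ends in 3: not divisible by 5.
7: 9853 = 7·1407 + 4
11: 9853 = 11·895 + 8
13: 9853 = 13·757 + 12
17: 9853 = 17·579 + 10
19: 9853 = 19·518 + 11
23: 9853 = 23·428 + 9
29: 9853 = 29·339 + 22
31: 9853 = 31·317 + 26
37: 9853 = 37·266 + 11
41: 9853 = 41·240 + 13
43: 9853 = 43·229 + 6
47: 9853 = 47·209 + 30
53: 9853 = 53·185 + 48
59: 9853 = 59·167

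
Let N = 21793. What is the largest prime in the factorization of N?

21793 = 19 · 1147
1147 = 31 · 37
37 is prime.
So 21793 = 19 · 31 · 37; the largest prime factor is 37.

37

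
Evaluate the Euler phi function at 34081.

33712

Factor: 34081 = 173 · 197.
φ(34081) = (173−1) · (197−1) = 172 · 196 = 33712.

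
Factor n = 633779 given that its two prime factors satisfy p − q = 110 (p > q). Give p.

853

Since p = q + 110, we have 633779 = q(q + 110), so q² + 110q − 633779 = 0.
Discriminant: 110² + 4·633779 = 12100 + 2535116 = 2547216; √2547216 = 1596.
q = (−110 + 1596)/2 = 743, and p = q + 110 = 853.
Check: 743 · 853 = 633779.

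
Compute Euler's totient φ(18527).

Factor: 18527 = 97 · 191.
φ(18527) = (97−1) · (191−1) = 96 · 190 = 18240.

18240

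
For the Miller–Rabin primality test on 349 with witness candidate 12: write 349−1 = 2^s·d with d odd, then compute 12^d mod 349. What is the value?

1

349 − 1 = 348 = 2^2 · 87, so d = 87.
12^1 ≡ 12 (mod 349)
12^2 ≡ 12^2 = 144 ≡ 144 (mod 349)
12^4 ≡ 144^2 = 20736 ≡ 145 (mod 349)
12^8 ≡ 145^2 = 21025 ≡ 85 (mod 349)
12^16 ≡ 85^2 = 7225 ≡ 245 (mod 349)
12^32 ≡ 245^2 = 60025 ≡ 346 (mod 349)
12^64 ≡ 346^2 = 119716 ≡ 9 (mod 349)
87 = 64 + 16 + 4 + 2 + 1 in binary powers of 2.
So 12^87 ≡ 9 · 245 · 145 · 144 · 12 ≡ 1 (mod 349).
Since 12^d ≡ 1 (mod 349), base 12 does not prove 349 composite.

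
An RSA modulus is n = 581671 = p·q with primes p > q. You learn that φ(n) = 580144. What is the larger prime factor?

φ(n) = (p−1)(q−1) = n − (p+q) + 1, so p + q = 581671 − 580144 + 1 = 1528.
p and q are the roots of t² − 1528t + 581671 = 0.
Discriminant: 1528² − 4·581671 = 2334784 − 2326684 = 8100; √8100 = 90.
q = (1528 − 90)/2 = 719, p = (1528 + 90)/2 = 809.
Check: 719 · 809 = 581671.

809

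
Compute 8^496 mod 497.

225

8^1 ≡ 8 (mod 497)
8^2 ≡ 8^2 = 64 ≡ 64 (mod 497)
8^4 ≡ 64^2 = 4096 ≡ 120 (mod 497)
8^8 ≡ 120^2 = 14400 ≡ 484 (mod 497)
8^16 ≡ 484^2 = 234256 ≡ 169 (mod 497)
8^32 ≡ 169^2 = 28561 ≡ 232 (mod 497)
8^64 ≡ 232^2 = 53824 ≡ 148 (mod 497)
8^128 ≡ 148^2 = 21904 ≡ 36 (mod 497)
8^256 ≡ 36^2 = 1296 ≡ 302 (mod 497)
496 = 256 + 128 + 64 + 32 + 16 in binary powers of 2.
So 8^496 ≡ 302 · 36 · 148 · 232 · 169 ≡ 225 (mod 497).
Since 225 ≠ 1, base 8 is a Fermat witness: 497 is composite.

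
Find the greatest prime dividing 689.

53

689 = 13 · 53
53 is prime.
So 689 = 13 · 53; the largest prime factor is 53.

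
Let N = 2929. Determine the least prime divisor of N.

29

2929 is odd.
Digit sum 22, not divisible by 3.
Ends in 9: not divisible by 5.
7: 2929 = 7·418 + 3
11: 2929 = 11·266 + 3
13: 2929 = 13·225 + 4
17: 2929 = 17·172 + 5
19: 2929 = 19·154 + 3
23: 2929 = 23·127 + 8
29: 2929 = 29·101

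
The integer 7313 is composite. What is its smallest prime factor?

7313 is odd.
Digit sum 14, not divisible by 3.
Ends in 3: not divisible by 5.
7: 7313 = 7·1044 + 5
11: 7313 = 11·664 + 9
13: 7313 = 13·562 + 7
17: 7313 = 17·430 + 3
19: 7313 = 19·384 + 17
23: 7313 = 23·317 + 22
29: 7313 = 29·252 + 5
31: 7313 = 31·235 + 28
37: 7313 = 37·197 + 24
41: 7313 = 41·178 + 15
43: 7313 = 43·170 + 3
47: 7313 = 47·155 + 28
53: 7313 = 53·137 + 52
59: 7313 = 59·123 + 56
61: 7313 = 61·119 + 54
67: 7313 = 67·109 + 10
71: 7313 = 71·103

71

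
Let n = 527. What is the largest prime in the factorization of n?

31

527 = 17 · 31
31 is prime.
So 527 = 17 · 31; the largest prime factor is 31.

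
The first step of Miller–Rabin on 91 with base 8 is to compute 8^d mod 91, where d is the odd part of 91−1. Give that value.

8

91 − 1 = 90 = 2^1 · 45, so d = 45.
8^1 ≡ 8 (mod 91)
8^2 ≡ 8^2 = 64 ≡ 64 (mod 91)
8^4 ≡ 64^2 = 4096 ≡ 1 (mod 91)
8^8 ≡ 1^2 = 1 ≡ 1 (mod 91)
8^16 ≡ 1^2 = 1 ≡ 1 (mod 91)
8^32 ≡ 1^2 = 1 ≡ 1 (mod 91)
45 = 32 + 8 + 4 + 1 in binary powers of 2.
So 8^45 ≡ 1 · 1 · 1 · 8 ≡ 8 (mod 91).
Squaring chain: 8; never reaches −1, so base 8 is a Miller–Rabin witness that 91 is composite.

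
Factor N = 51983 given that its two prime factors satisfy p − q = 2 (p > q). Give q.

227

Since p = q + 2, we have 51983 = q(q + 2), so q² + 2q − 51983 = 0.
Discriminant: 2² + 4·51983 = 4 + 207932 = 207936; √207936 = 456.
q = (−2 + 456)/2 = 227, and p = q + 2 = 229.
Check: 227 · 229 = 51983.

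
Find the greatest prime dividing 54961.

61

54961 = 17 · 3233
3233 = 53 · 61
61 is prime.
So 54961 = 17 · 53 · 61; the largest prime factor is 61.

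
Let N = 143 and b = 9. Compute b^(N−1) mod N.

48

9^1 ≡ 9 (mod 143)
9^2 ≡ 9^2 = 81 ≡ 81 (mod 143)
9^4 ≡ 81^2 = 6561 ≡ 126 (mod 143)
9^8 ≡ 126^2 = 15876 ≡ 3 (mod 143)
9^16 ≡ 3^2 = 9 ≡ 9 (mod 143)
9^32 ≡ 9^2 = 81 ≡ 81 (mod 143)
9^64 ≡ 81^2 = 6561 ≡ 126 (mod 143)
9^128 ≡ 126^2 = 15876 ≡ 3 (mod 143)
142 = 128 + 8 + 4 + 2 in binary powers of 2.
So 9^142 ≡ 3 · 3 · 126 · 81 ≡ 48 (mod 143).
Since 48 ≠ 1, base 9 is a Fermat witness: 143 is composite.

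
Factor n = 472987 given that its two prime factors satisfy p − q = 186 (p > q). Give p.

787

Since p = q + 186, we have 472987 = q(q + 186), so q² + 186q − 472987 = 0.
Discriminant: 186² + 4·472987 = 34596 + 1891948 = 1926544; √1926544 = 1388.
q = (−186 + 1388)/2 = 601, and p = q + 186 = 787.
Check: 601 · 787 = 472987.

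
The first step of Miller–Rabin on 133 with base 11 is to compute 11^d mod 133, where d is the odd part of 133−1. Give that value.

1

133 − 1 = 132 = 2^2 · 33, so d = 33.
11^1 ≡ 11 (mod 133)
11^2 ≡ 11^2 = 121 ≡ 121 (mod 133)
11^4 ≡ 121^2 = 14641 ≡ 11 (mod 133)
11^8 ≡ 11^2 = 121 ≡ 121 (mod 133)
11^16 ≡ 121^2 = 14641 ≡ 11 (mod 133)
11^32 ≡ 11^2 = 121 ≡ 121 (mod 133)
33 = 32 + 1 in binary powers of 2.
So 11^33 ≡ 121 · 11 ≡ 1 (mod 133).
Since 11^d ≡ 1 (mod 133), base 11 does not prove 133 composite.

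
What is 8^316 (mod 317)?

8^1 ≡ 8 (mod 317)
8^2 ≡ 8^2 = 64 ≡ 64 (mod 317)
8^4 ≡ 64^2 = 4096 ≡ 292 (mod 317)
8^8 ≡ 292^2 = 85264 ≡ 308 (mod 317)
8^16 ≡ 308^2 = 94864 ≡ 81 (mod 317)
8^32 ≡ 81^2 = 6561 ≡ 221 (mod 317)
8^64 ≡ 221^2 = 48841 ≡ 23 (mod 317)
8^128 ≡ 23^2 = 529 ≡ 212 (mod 317)
8^256 ≡ 212^2 = 44944 ≡ 247 (mod 317)
316 = 256 + 32 + 16 + 8 + 4 in binary powers of 2.
So 8^316 ≡ 247 · 221 · 81 · 308 · 292 ≡ 1 (mod 317).
Since the result is 1, base 8 gives no evidence that 317 is composite.

1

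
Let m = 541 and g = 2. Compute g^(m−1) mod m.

1

2^1 ≡ 2 (mod 541)
2^2 ≡ 2^2 = 4 ≡ 4 (mod 541)
2^4 ≡ 4^2 = 16 ≡ 16 (mod 541)
2^8 ≡ 16^2 = 256 ≡ 256 (mod 541)
2^16 ≡ 256^2 = 65536 ≡ 75 (mod 541)
2^32 ≡ 75^2 = 5625 ≡ 215 (mod 541)
2^64 ≡ 215^2 = 46225 ≡ 240 (mod 541)
2^128 ≡ 240^2 = 57600 ≡ 254 (mod 541)
2^256 ≡ 254^2 = 64516 ≡ 137 (mod 541)
2^512 ≡ 137^2 = 18769 ≡ 375 (mod 541)
540 = 512 + 16 + 8 + 4 in binary powers of 2.
So 2^540 ≡ 375 · 75 · 256 · 16 ≡ 1 (mod 541).
Since the result is 1, base 2 gives no evidence that 541 is composite.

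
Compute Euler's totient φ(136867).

125952

Factor: 136867 = 17 · 83 · 97.
φ(136867) = (17−1) · (83−1) · (97−1) = 16 · 82 · 96 = 125952.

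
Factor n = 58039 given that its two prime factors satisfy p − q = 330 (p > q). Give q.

127

Since p = q + 330, we have 58039 = q(q + 330), so q² + 330q − 58039 = 0.
Discriminant: 330² + 4·58039 = 108900 + 232156 = 341056; √341056 = 584.
q = (−330 + 584)/2 = 127, and p = q + 330 = 457.
Check: 127 · 457 = 58039.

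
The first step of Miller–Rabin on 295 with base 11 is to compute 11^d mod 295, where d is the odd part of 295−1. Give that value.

56

295 − 1 = 294 = 2^1 · 147, so d = 147.
11^1 ≡ 11 (mod 295)
11^2 ≡ 11^2 = 121 ≡ 121 (mod 295)
11^4 ≡ 121^2 = 14641 ≡ 186 (mod 295)
11^8 ≡ 186^2 = 34596 ≡ 81 (mod 295)
11^16 ≡ 81^2 = 6561 ≡ 71 (mod 295)
11^32 ≡ 71^2 = 5041 ≡ 26 (mod 295)
11^64 ≡ 26^2 = 676 ≡ 86 (mod 295)
11^128 ≡ 86^2 = 7396 ≡ 21 (mod 295)
147 = 128 + 16 + 2 + 1 in binary powers of 2.
So 11^147 ≡ 21 · 71 · 121 · 11 ≡ 56 (mod 295).
Squaring chain: 56; never reaches −1, so base 11 is a Miller–Rabin witness that 295 is composite.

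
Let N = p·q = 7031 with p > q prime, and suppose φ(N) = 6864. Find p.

89

φ(n) = (p−1)(q−1) = n − (p+q) + 1, so p + q = 7031 − 6864 + 1 = 168.
p and q are the roots of t² − 168t + 7031 = 0.
Discriminant: 168² − 4·7031 = 28224 − 28124 = 100; √100 = 10.
q = (168 − 10)/2 = 79, p = (168 + 10)/2 = 89.
Check: 79 · 89 = 7031.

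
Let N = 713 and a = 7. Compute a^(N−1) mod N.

7^1 ≡ 7 (mod 713)
7^2 ≡ 7^2 = 49 ≡ 49 (mod 713)
7^4 ≡ 49^2 = 2401 ≡ 262 (mod 713)
7^8 ≡ 262^2 = 68644 ≡ 196 (mod 713)
7^16 ≡ 196^2 = 38416 ≡ 627 (mod 713)
7^32 ≡ 627^2 = 393129 ≡ 266 (mod 713)
7^64 ≡ 266^2 = 70756 ≡ 169 (mod 713)
7^128 ≡ 169^2 = 28561 ≡ 41 (mod 713)
7^256 ≡ 41^2 = 1681 ≡ 255 (mod 713)
7^512 ≡ 255^2 = 65025 ≡ 142 (mod 713)
712 = 512 + 128 + 64 + 8 in binary powers of 2.
So 7^712 ≡ 142 · 41 · 169 · 196 ≡ 679 (mod 713).
Since 679 ≠ 1, base 7 is a Fermat witness: 713 is composite.

679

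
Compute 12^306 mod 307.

12^1 ≡ 12 (mod 307)
12^2 ≡ 12^2 = 144 ≡ 144 (mod 307)
12^4 ≡ 144^2 = 20736 ≡ 167 (mod 307)
12^8 ≡ 167^2 = 27889 ≡ 259 (mod 307)
12^16 ≡ 259^2 = 67081 ≡ 155 (mod 307)
12^32 ≡ 155^2 = 24025 ≡ 79 (mod 307)
12^64 ≡ 79^2 = 6241 ≡ 101 (mod 307)
12^128 ≡ 101^2 = 10201 ≡ 70 (mod 307)
12^256 ≡ 70^2 = 4900 ≡ 295 (mod 307)
306 = 256 + 32 + 16 + 2 in binary powers of 2.
So 12^306 ≡ 295 · 79 · 155 · 144 ≡ 1 (mod 307).
Since the result is 1, base 12 gives no evidence that 307 is composite.

1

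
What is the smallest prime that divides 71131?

83

71131 is odd.
Digit sum 13, not divisible by 3.
Ends in 1: not divisible by 5.
7: 71131 = 7·10161 + 4
11: 71131 = 11·6466 + 5
13: 71131 = 13·5471 + 8
17: 71131 = 17·4184 + 3
19: 71131 = 19·3743 + 14
23: 71131 = 23·3092 + 15
29: 71131 = 29·2452 + 23
31: 71131 = 31·2294 + 17
37: 71131 = 37·1922 + 17
41: 71131 = 41·1734 + 37
43: 71131 = 43·1654 + 9
47: 71131 = 47·1513 + 20
53: 71131 = 53·1342 + 5
59: 71131 = 59·1205 + 36
61: 71131 = 61·1166 + 5
67: 71131 = 67·1061 + 44
71: 71131 = 71·1001 + 60
73: 71131 = 73·974 + 29
79: 71131 = 79·900 + 31
83: 71131 = 83·857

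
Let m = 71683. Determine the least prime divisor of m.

97

71683 is odd.
Digit sum 25, not divisible by 3.
Ends in 3: not divisible by 5.
7: 71683 = 7·10240 + 3
11: 71683 = 11·6516 + 7
13: 71683 = 13·5514 + 1
17: 71683 = 17·4216 + 11
19: 71683 = 19·3772 + 15
23: 71683 = 23·3116 + 15
29: 71683 = 29·2471 + 24
31: 71683 = 31·2312 + 11
37: 71683 = 37·1937 + 14
41: 71683 = 41·1748 + 15
43: 71683 = 43·1667 + 2
47: 71683 = 47·1525 + 8
53: 71683 = 53·1352 + 27
59: 71683 = 59·1214 + 57
61: 71683 = 61·1175 + 8
67: 71683 = 67·1069 + 60
71: 71683 = 71·1009 + 44
73: 71683 = 73·981 + 70
79: 71683 = 79·907 + 30
83: 71683 = 83·863 + 54
89: 71683 = 89·805 + 38
97: 71683 = 97·739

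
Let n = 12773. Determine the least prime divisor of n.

53

12773 is odd.
Digit sum 20, not divisible by 3.
Ends in 3: not divisible by 5.
7: 12773 = 7·1824 + 5
11: 12773 = 11·1161 + 2
13: 12773 = 13·982 + 7
17: 12773 = 17·751 + 6
19: 12773 = 19·672 + 5
23: 12773 = 23·555 + 8
29: 12773 = 29·440 + 13
31: 12773 = 31·412 + 1
37: 12773 = 37·345 + 8
41: 12773 = 41·311 + 22
43: 12773 = 43·297 + 2
47: 12773 = 47·271 + 36
53: 12773 = 53·241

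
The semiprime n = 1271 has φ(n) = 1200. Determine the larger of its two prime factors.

41

φ(n) = (p−1)(q−1) = n − (p+q) + 1, so p + q = 1271 − 1200 + 1 = 72.
p and q are the roots of t² − 72t + 1271 = 0.
Discriminant: 72² − 4·1271 = 5184 − 5084 = 100; √100 = 10.
q = (72 − 10)/2 = 31, p = (72 + 10)/2 = 41.
Check: 31 · 41 = 1271.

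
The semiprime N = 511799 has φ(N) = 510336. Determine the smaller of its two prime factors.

φ(n) = (p−1)(q−1) = n − (p+q) + 1, so p + q = 511799 − 510336 + 1 = 1464.
p and q are the roots of t² − 1464t + 511799 = 0.
Discriminant: 1464² − 4·511799 = 2143296 − 2047196 = 96100; √96100 = 310.
q = (1464 − 310)/2 = 577, p = (1464 + 310)/2 = 887.
Check: 577 · 887 = 511799.

577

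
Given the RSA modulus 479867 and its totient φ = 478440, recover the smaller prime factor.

φ(n) = (p−1)(q−1) = n − (p+q) + 1, so p + q = 479867 − 478440 + 1 = 1428.
p and q are the roots of t² − 1428t + 479867 = 0.
Discriminant: 1428² − 4·479867 = 2039184 − 1919468 = 119716; √119716 = 346.
q = (1428 − 346)/2 = 541, p = (1428 + 346)/2 = 887.
Check: 541 · 887 = 479867.

541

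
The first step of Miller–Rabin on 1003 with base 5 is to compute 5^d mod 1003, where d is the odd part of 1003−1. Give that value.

1003 − 1 = 1002 = 2^1 · 501, so d = 501.
5^1 ≡ 5 (mod 1003)
5^2 ≡ 5^2 = 25 ≡ 25 (mod 1003)
5^4 ≡ 25^2 = 625 ≡ 625 (mod 1003)
5^8 ≡ 625^2 = 390625 ≡ 458 (mod 1003)
5^16 ≡ 458^2 = 209764 ≡ 137 (mod 1003)
5^32 ≡ 137^2 = 18769 ≡ 715 (mod 1003)
5^64 ≡ 715^2 = 511225 ≡ 698 (mod 1003)
5^128 ≡ 698^2 = 487204 ≡ 749 (mod 1003)
5^256 ≡ 749^2 = 561001 ≡ 324 (mod 1003)
501 = 256 + 128 + 64 + 32 + 16 + 4 + 1 in binary powers of 2.
So 5^501 ≡ 324 · 749 · 698 · 715 · 137 · 625 · 5 ≡ 694 (mod 1003).
Squaring chain: 694; never reaches −1, so base 5 is a Miller–Rabin witness that 1003 is composite.

694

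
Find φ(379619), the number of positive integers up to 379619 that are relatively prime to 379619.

Factor: 379619 = 41 · 47 · 197.
φ(379619) = (41−1) · (47−1) · (197−1) = 40 · 46 · 196 = 360640.

360640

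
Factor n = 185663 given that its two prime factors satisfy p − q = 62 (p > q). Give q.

401

Since p = q + 62, we have 185663 = q(q + 62), so q² + 62q − 185663 = 0.
Discriminant: 62² + 4·185663 = 3844 + 742652 = 746496; √746496 = 864.
q = (−62 + 864)/2 = 401, and p = q + 62 = 463.
Check: 401 · 463 = 185663.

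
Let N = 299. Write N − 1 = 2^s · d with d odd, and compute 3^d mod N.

269

299 − 1 = 298 = 2^1 · 149, so d = 149.
3^1 ≡ 3 (mod 299)
3^2 ≡ 3^2 = 9 ≡ 9 (mod 299)
3^4 ≡ 9^2 = 81 ≡ 81 (mod 299)
3^8 ≡ 81^2 = 6561 ≡ 282 (mod 299)
3^16 ≡ 282^2 = 79524 ≡ 289 (mod 299)
3^32 ≡ 289^2 = 83521 ≡ 100 (mod 299)
3^64 ≡ 100^2 = 10000 ≡ 133 (mod 299)
3^128 ≡ 133^2 = 17689 ≡ 48 (mod 299)
149 = 128 + 16 + 4 + 1 in binary powers of 2.
So 3^149 ≡ 48 · 289 · 81 · 3 ≡ 269 (mod 299).
Squaring chain: 269; never reaches −1, so base 3 is a Miller–Rabin witness that 299 is composite.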